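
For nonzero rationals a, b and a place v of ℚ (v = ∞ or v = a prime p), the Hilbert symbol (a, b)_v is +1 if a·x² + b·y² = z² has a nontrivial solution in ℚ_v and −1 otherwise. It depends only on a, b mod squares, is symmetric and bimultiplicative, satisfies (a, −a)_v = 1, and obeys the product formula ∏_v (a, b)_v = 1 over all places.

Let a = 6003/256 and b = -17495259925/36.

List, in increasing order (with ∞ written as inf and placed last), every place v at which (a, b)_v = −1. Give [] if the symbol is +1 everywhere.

Mod squares: a ≡ 667, b ≡ -13. Check v ∈ {∞, 2, 3, 5, 11, 13, 23, 29}.
v=13: a=13^0·(≡4), b=13^1·(≡9) mod 13; (4|13)=+1, (9|13)=+1; (−1)^{0·1·6}·(+1)^1·(+1)^0 = +1.
v=11: a=11^0·(≡10), b=11^2·(≡1) mod 11; (10|11)=-1, (1|11)=+1; (−1)^{0·2·5}·(-1)^2·(+1)^0 = +1.
v=29: a=29^1·(≡5), b=29^2·(≡28) mod 29; (5|29)=+1, (28|29)=+1; (−1)^{1·2·14}·(+1)^2·(+1)^1 = +1.
v=∞: 667 > 0 and -13 < 0  ⇒  (a,b)_∞ = +1.
v=5: a=5^0·(≡3), b=5^2·(≡3) mod 5; (3|5)=-1, (3|5)=-1; (−1)^{0·2·2}·(-1)^2·(-1)^0 = +1.
v=23: a=23^1·(≡18), b=23^2·(≡5) mod 23; (18|23)=+1, (5|23)=-1; (−1)^{1·2·11}·(+1)^2·(-1)^1 = -1.
v=2: v_2(a)=-8, v_2(b)=-2; units ≡ 3, 3 (mod 8); ε·ε+αω+βω = 1·1+-8·1+-2·1 ≡ 1  ⇒  (a,b)_2 = -1.
v=3: a=3^2·(≡1), b=3^-2·(≡2) mod 3; (1|3)=+1, (2|3)=-1; (−1)^{2·-2·1}·(+1)^-2·(-1)^2 = +1.
(667, -13 / ℚ) ramifies at {2, 23}: a division algebra.

[2, 23]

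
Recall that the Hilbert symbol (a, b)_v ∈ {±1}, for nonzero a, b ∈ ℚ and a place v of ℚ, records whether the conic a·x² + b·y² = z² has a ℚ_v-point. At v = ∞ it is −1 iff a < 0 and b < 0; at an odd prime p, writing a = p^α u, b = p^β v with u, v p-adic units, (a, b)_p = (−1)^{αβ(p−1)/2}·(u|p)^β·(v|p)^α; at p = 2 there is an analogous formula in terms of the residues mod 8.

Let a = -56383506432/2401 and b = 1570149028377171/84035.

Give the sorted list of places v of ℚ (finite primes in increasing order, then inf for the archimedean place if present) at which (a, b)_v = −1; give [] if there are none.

[5, 7]

(a, b) ≡ (-2, 385) mod (ℚ^×)²; places V = {2, 3, 5, 7, 11, 23, 53, ∞}.
(a,b)_5: α=0, u≡3; β=-1, v≡3 (mod 5); (3|5)=-1, (3|5)=-1; sign (−1)^0·-1^-1·-1^0 = -1.
(a,b)_3: α=4, u≡1; β=8, v≡1 (mod 3); (1|3)=+1, (1|3)=+1; sign (−1)^0·+1^8·+1^4 = +1.
(a,b)_23: α=0, u≡22; β=2, v≡20 (mod 23); (22|23)=-1, (20|23)=-1; sign (−1)^0·-1^2·-1^0 = +1.
(a,b)_2: α=11, β=0; u≡7, v≡1 (mod 8); ε(u)ε(v)=1·0, αω(v)=11·0, βω(u)=0·0; sum ≡ 0  ⇒  +1.
(a,b)_11: α=2, u≡4; β=5, v≡7 (mod 11); (4|11)=+1, (7|11)=-1; sign (−1)^0·+1^5·-1^2 = +1.
(a,b)_7: α=-4, u≡6; β=-5, v≡5 (mod 7); (6|7)=-1, (5|7)=-1; sign (−1)^0·-1^-5·-1^-4 = -1.
(a,b)_53: α=2, u≡35; β=2, v≡33 (mod 53); (35|53)=-1, (33|53)=-1; sign (−1)^0·-1^2·-1^2 = +1.
(a,b)_∞: sgn(-2)=−, sgn(385)=+, so +1.
(-2, 385 / ℚ) ramifies at {5, 7}: a division algebra.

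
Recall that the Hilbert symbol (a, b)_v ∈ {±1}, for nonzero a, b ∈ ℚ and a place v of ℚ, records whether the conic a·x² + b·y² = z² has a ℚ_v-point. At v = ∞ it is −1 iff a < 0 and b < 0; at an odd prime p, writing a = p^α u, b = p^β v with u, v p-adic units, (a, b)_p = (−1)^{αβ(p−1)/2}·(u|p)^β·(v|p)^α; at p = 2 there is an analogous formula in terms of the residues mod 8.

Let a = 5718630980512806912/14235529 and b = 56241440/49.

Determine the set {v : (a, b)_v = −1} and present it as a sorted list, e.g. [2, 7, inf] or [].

Mod squares: a ≡ 62, b ≡ 3515090. Check v ∈ {∞, 2, 3, 5, 7, 11, 17, 23, 29, 31}.
v=29: a=29^2·(≡16), b=29^1·(≡21) mod 29; (16|29)=+1, (21|29)=-1; (−1)^{2·1·14}·(+1)^1·(-1)^2 = +1.
v=11: a=11^-2·(≡7), b=11^0·(≡7) mod 11; (7|11)=-1, (7|11)=-1; (−1)^{-2·0·5}·(-1)^0·(-1)^-2 = +1.
v=7: a=7^-6·(≡5), b=7^-2·(≡3) mod 7; (5|7)=-1, (3|7)=-1; (−1)^{-6·-2·3}·(-1)^-2·(-1)^-6 = +1.
v=3: a=3^6·(≡2), b=3^0·(≡2) mod 3; (2|3)=-1, (2|3)=-1; (−1)^{6·0·1}·(-1)^0·(-1)^6 = +1.
v=31: a=31^3·(≡14), b=31^1·(≡17) mod 31; (14|31)=+1, (17|31)=-1; (−1)^{3·1·15}·(+1)^1·(-1)^3 = +1.
v=5: a=5^0·(≡3), b=5^1·(≡2) mod 5; (3|5)=-1, (2|5)=-1; (−1)^{0·1·2}·(-1)^1·(-1)^0 = -1.
v=2: v_2(a)=11, v_2(b)=5; units ≡ 7, 1 (mod 8); ε·ε+αω+βω = 1·0+11·0+5·0 ≡ 0  ⇒  (a,b)_2 = +1.
v=∞: 62 > 0 and 3515090 > 0  ⇒  (a,b)_∞ = +1.
v=23: a=23^2·(≡9), b=23^1·(≡4) mod 23; (9|23)=+1, (4|23)=+1; (−1)^{2·1·11}·(+1)^1·(+1)^2 = +1.
v=17: a=17^2·(≡10), b=17^1·(≡8) mod 17; (10|17)=-1, (8|17)=+1; (−1)^{2·1·8}·(-1)^1·(+1)^2 = -1.
|Ram(62, 3515090)| = 2, even; anisotropic at {5, 17}.

[5, 17]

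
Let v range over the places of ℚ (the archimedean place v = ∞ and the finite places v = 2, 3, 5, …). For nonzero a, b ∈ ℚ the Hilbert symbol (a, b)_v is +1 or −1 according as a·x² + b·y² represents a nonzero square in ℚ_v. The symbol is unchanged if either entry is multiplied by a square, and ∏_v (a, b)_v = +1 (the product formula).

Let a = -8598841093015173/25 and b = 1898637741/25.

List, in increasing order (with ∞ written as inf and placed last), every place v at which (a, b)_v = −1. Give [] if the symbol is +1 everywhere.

Mod squares: a ≡ -77, b ≡ 35581. Check v ∈ {∞, 2, 3, 5, 7, 11, 13, 17, 23}.
v=∞: -77 < 0 and 35581 > 0  ⇒  (a,b)_∞ = +1.
v=17: a=17^2·(≡1), b=17^1·(≡8) mod 17; (1|17)=+1, (8|17)=+1; (−1)^{2·1·8}·(+1)^1·(+1)^2 = +1.
v=3: a=3^6·(≡1), b=3^2·(≡1) mod 3; (1|3)=+1, (1|3)=+1; (−1)^{6·2·1}·(+1)^2·(+1)^6 = +1.
v=2: v_2(a)=0, v_2(b)=0; units ≡ 3, 5 (mod 8); ε·ε+αω+βω = 1·0+0·1+0·1 ≡ 0  ⇒  (a,b)_2 = +1.
v=23: a=23^2·(≡22), b=23^1·(≡3) mod 23; (22|23)=-1, (3|23)=+1; (−1)^{2·1·11}·(-1)^1·(+1)^2 = -1.
v=5: a=5^-2·(≡2), b=5^-2·(≡1) mod 5; (2|5)=-1, (1|5)=+1; (−1)^{-2·-2·2}·(-1)^-2·(+1)^-2 = +1.
v=11: a=11^3·(≡9), b=11^2·(≡6) mod 11; (9|11)=+1, (6|11)=-1; (−1)^{3·2·5}·(+1)^2·(-1)^3 = -1.
v=7: a=7^3·(≡5), b=7^3·(≡1) mod 7; (5|7)=-1, (1|7)=+1; (−1)^{3·3·3}·(-1)^3·(+1)^3 = +1.
v=13: a=13^2·(≡12), b=13^1·(≡2) mod 13; (12|13)=+1, (2|13)=-1; (−1)^{2·1·6}·(+1)^1·(-1)^2 = +1.
Ram(-77, 35581) = {11, 23}; no ℚ_11-point on the conic.

[11, 23]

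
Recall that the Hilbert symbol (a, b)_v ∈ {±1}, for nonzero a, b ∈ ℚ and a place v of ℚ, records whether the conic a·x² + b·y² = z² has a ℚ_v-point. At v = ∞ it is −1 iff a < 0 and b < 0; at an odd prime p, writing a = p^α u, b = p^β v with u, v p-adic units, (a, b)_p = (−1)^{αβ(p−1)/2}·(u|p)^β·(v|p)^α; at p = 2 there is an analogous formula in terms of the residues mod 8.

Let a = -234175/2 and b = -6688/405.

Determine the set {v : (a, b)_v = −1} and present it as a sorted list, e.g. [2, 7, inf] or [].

Mod squares: a ≡ -18734, b ≡ -2090. Check v ∈ {∞, 2, 3, 5, 11, 17, 19, 29}.
v=29: a=29^1·(≡8), b=29^0·(≡18) mod 29; (8|29)=-1, (18|29)=-1; (−1)^{1·0·14}·(-1)^0·(-1)^1 = -1.
v=5: a=5^2·(≡4), b=5^-1·(≡2) mod 5; (4|5)=+1, (2|5)=-1; (−1)^{2·-1·2}·(+1)^-1·(-1)^2 = +1.
v=11: a=11^0·(≡2), b=11^1·(≡7) mod 11; (2|11)=-1, (7|11)=-1; (−1)^{0·1·5}·(-1)^1·(-1)^0 = -1.
v=3: a=3^0·(≡1), b=3^-4·(≡1) mod 3; (1|3)=+1, (1|3)=+1; (−1)^{0·-4·1}·(+1)^-4·(+1)^0 = +1.
v=2: v_2(a)=-1, v_2(b)=5; units ≡ 1, 3 (mod 8); ε·ε+αω+βω = 0·1+-1·1+5·0 ≡ 1  ⇒  (a,b)_2 = -1.
v=∞: -18734 < 0 and -2090 < 0  ⇒  (a,b)_∞ = -1.
v=17: a=17^1·(≡6), b=17^0·(≡8) mod 17; (6|17)=-1, (8|17)=+1; (−1)^{1·0·8}·(-1)^0·(+1)^1 = +1.
v=19: a=19^1·(≡3), b=19^1·(≡11) mod 19; (3|19)=-1, (11|19)=+1; (−1)^{1·1·9}·(-1)^1·(+1)^1 = +1.
(-18734, -2090 / ℚ) ramifies at {2, 11, 29, ∞}: a division algebra.

[2, 11, 29, inf]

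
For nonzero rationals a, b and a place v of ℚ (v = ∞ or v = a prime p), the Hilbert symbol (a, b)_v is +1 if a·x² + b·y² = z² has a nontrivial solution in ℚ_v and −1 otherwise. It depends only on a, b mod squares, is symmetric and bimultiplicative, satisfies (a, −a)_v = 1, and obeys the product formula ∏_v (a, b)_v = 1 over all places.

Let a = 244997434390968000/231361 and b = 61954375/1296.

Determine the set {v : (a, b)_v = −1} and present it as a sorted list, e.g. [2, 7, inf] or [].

(a, b) ≡ (595, 7) mod (ℚ^×)²; places V = {2, 3, 5, 7, 13, 17, 29, 37, ∞}.
(a,b)_2: α=6, β=-4; u≡3, v≡7 (mod 8); ε(u)ε(v)=1·1, αω(v)=6·0, βω(u)=-4·1; sum ≡ 1  ⇒  -1.
(a,b)_7: α=7, u≡4; β=3, v≡4 (mod 7); (4|7)=+1, (4|7)=+1; sign (−1)^1·+1^3·+1^7 = -1.
(a,b)_3: α=2, u≡1; β=-4, v≡1 (mod 3); (1|3)=+1, (1|3)=+1; sign (−1)^0·+1^-4·+1^2 = +1.
(a,b)_13: α=-2, u≡10; β=0, v≡6 (mod 13); (10|13)=+1, (6|13)=-1; sign (−1)^0·+1^0·-1^-2 = +1.
(a,b)_37: α=-2, u≡7; β=0, v≡21 (mod 37); (7|37)=+1, (21|37)=+1; sign (−1)^0·+1^0·+1^-2 = +1.
(a,b)_5: α=3, u≡4; β=4, v≡2 (mod 5); (4|5)=+1, (2|5)=-1; sign (−1)^0·+1^4·-1^3 = -1.
(a,b)_∞: sgn(595)=+, sgn(7)=+, so +1.
(a,b)_17: α=3, u≡9; β=2, v≡14 (mod 17); (9|17)=+1, (14|17)=-1; sign (−1)^0·+1^2·-1^3 = -1.
(a,b)_29: α=2, u≡26; β=0, v≡4 (mod 29); (26|29)=-1, (4|29)=+1; sign (−1)^0·-1^0·+1^2 = +1.
|Ram(595, 7)| = 4, even; anisotropic at {2, 5, 7, 17}.

[2, 5, 7, 17]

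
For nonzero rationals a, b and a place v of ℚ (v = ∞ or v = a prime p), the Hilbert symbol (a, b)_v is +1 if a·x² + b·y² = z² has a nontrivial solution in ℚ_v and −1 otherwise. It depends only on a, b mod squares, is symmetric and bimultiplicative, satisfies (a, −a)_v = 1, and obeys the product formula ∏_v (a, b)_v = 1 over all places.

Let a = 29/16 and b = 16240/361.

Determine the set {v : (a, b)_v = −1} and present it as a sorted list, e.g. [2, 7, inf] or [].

Mod squares: a ≡ 29, b ≡ 1015. Check v ∈ {∞, 2, 5, 7, 19, 29}.
v=5: a=5^0·(≡4), b=5^1·(≡3) mod 5; (4|5)=+1, (3|5)=-1; (−1)^{0·1·2}·(+1)^1·(-1)^0 = +1.
v=2: v_2(a)=-4, v_2(b)=4; units ≡ 5, 7 (mod 8); ε·ε+αω+βω = 0·1+-4·0+4·1 ≡ 0  ⇒  (a,b)_2 = +1.
v=7: a=7^0·(≡4), b=7^1·(≡6) mod 7; (4|7)=+1, (6|7)=-1; (−1)^{0·1·3}·(+1)^1·(-1)^0 = +1.
v=29: a=29^1·(≡20), b=29^1·(≡23) mod 29; (20|29)=+1, (23|29)=+1; (−1)^{1·1·14}·(+1)^1·(+1)^1 = +1.
v=∞: 29 > 0 and 1015 > 0  ⇒  (a,b)_∞ = +1.
v=19: a=19^0·(≡3), b=19^-2·(≡14) mod 19; (3|19)=-1, (14|19)=-1; (−1)^{0·-2·9}·(-1)^-2·(-1)^0 = +1.
Ram(a, b) = ∅: the form 29·x² + 1015·y² − z² is isotropic over every ℚ_v, so by Hasse–Minkowski it is isotropic over ℚ.

[]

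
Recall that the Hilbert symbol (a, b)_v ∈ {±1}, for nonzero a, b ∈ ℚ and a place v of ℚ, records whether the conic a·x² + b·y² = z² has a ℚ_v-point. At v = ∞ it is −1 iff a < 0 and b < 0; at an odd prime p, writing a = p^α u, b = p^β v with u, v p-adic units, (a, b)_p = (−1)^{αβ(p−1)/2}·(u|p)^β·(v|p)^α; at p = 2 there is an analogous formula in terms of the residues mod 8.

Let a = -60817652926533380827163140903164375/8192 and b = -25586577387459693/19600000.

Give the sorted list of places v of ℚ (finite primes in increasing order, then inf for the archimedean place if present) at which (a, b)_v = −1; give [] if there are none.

Mod squares: a ≡ -83886, b ≡ -480930. Check v ∈ {∞, 2, 3, 5, 7, 11, 17, 23, 29, 31, 41}.
v=11: a=11^7·(≡2), b=11^2·(≡5) mod 11; (2|11)=-1, (5|11)=+1; (−1)^{7·2·5}·(-1)^2·(+1)^7 = +1.
v=2: v_2(a)=-13, v_2(b)=-7; units ≡ 1, 7 (mod 8); ε·ε+αω+βω = 0·1+-13·0+-7·0 ≡ 0  ⇒  (a,b)_2 = +1.
v=31: a=31^5·(≡15), b=31^4·(≡14) mod 31; (15|31)=-1, (14|31)=+1; (−1)^{5·4·15}·(-1)^4·(+1)^5 = +1.
v=29: a=29^2·(≡11), b=29^0·(≡4) mod 29; (11|29)=-1, (4|29)=+1; (−1)^{2·0·14}·(-1)^0·(+1)^2 = +1.
v=7: a=7^0·(≡1), b=7^-2·(≡3) mod 7; (1|7)=+1, (3|7)=-1; (−1)^{0·-2·3}·(+1)^-2·(-1)^0 = +1.
v=5: a=5^4·(≡1), b=5^-5·(≡1) mod 5; (1|5)=+1, (1|5)=+1; (−1)^{4·-5·2}·(+1)^-5·(+1)^4 = +1.
v=41: a=41^3·(≡33), b=41^1·(≡20) mod 41; (33|41)=+1, (20|41)=+1; (−1)^{3·1·20}·(+1)^1·(+1)^3 = +1.
v=3: a=3^9·(≡1), b=3^3·(≡1) mod 3; (1|3)=+1, (1|3)=+1; (−1)^{9·3·1}·(+1)^3·(+1)^9 = -1.
v=17: a=17^2·(≡15), b=17^1·(≡13) mod 17; (15|17)=+1, (13|17)=+1; (−1)^{2·1·8}·(+1)^1·(+1)^2 = +1.
v=∞: -83886 < 0 and -480930 < 0  ⇒  (a,b)_∞ = -1.
v=23: a=23^2·(≡4), b=23^3·(≡7) mod 23; (4|23)=+1, (7|23)=-1; (−1)^{2·3·11}·(+1)^3·(-1)^2 = +1.
Ram(-83886, -480930) = {3, ∞}; no ℚ_3-point on the conic.

[3, inf]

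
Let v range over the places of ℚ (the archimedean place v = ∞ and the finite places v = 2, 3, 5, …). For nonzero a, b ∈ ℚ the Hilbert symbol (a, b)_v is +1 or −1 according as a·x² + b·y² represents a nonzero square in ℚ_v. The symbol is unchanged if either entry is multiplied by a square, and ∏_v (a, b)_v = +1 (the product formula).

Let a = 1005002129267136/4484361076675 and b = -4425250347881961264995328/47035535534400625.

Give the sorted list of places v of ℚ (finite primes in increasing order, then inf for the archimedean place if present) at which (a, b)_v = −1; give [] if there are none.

(a, b) ≡ (1066533, -143) mod (ℚ^×)²; places V = {2, 3, 5, 7, 11, 13, 23, 29, 31, 41, ∞}.
(a,b)_11: α=4, u≡6; β=7, v≡5 (mod 11); (6|11)=-1, (5|11)=+1; sign (−1)^0·-1^7·+1^4 = -1.
(a,b)_7: α=2, u≡5; β=2, v≡4 (mod 7); (5|7)=-1, (4|7)=+1; sign (−1)^0·-1^2·+1^2 = +1.
(a,b)_41: α=1, u≡29; β=4, v≡32 (mod 41); (29|41)=-1, (32|41)=+1; sign (−1)^0·-1^4·+1^1 = +1.
(a,b)_5: α=-2, u≡3; β=-4, v≡2 (mod 5); (3|5)=-1, (2|5)=-1; sign (−1)^0·-1^-4·-1^-2 = +1.
(a,b)_∞: sgn(1066533)=+, sgn(-143)=−, so +1.
(a,b)_13: α=3, u≡7; β=3, v≡6 (mod 13); (7|13)=-1, (6|13)=-1; sign (−1)^0·-1^3·-1^3 = +1.
(a,b)_3: α=5, u≡2; β=6, v≡1 (mod 3); (2|3)=-1, (1|3)=+1; sign (−1)^0·-1^6·+1^5 = +1.
(a,b)_29: α=-1, u≡28; β=0, v≡2 (mod 29); (28|29)=+1, (2|29)=-1; sign (−1)^0·+1^0·-1^-1 = -1.
(a,b)_31: α=-2, u≡25; β=-2, v≡3 (mod 31); (25|31)=+1, (3|31)=-1; sign (−1)^0·+1^-2·-1^-2 = +1.
(a,b)_2: α=6, β=10; u≡5, v≡1 (mod 8); ε(u)ε(v)=0·0, αω(v)=6·0, βω(u)=10·1; sum ≡ 0  ⇒  +1.
(a,b)_23: α=-5, u≡18; β=-8, v≡3 (mod 23); (18|23)=+1, (3|23)=+1; sign (−1)^0·+1^-8·+1^-5 = +1.
|Ram(1066533, -143)| = 2, even; anisotropic at {11, 29}.

[11, 29]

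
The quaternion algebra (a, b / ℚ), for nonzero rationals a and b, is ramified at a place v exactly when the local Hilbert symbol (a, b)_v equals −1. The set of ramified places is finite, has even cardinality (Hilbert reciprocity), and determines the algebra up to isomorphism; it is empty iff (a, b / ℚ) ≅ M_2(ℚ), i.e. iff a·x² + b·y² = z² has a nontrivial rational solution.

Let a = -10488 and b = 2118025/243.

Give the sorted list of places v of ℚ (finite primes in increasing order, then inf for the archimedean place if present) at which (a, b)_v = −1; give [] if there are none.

Mod squares: a ≡ -2622, b ≡ 5187. Check v ∈ {∞, 2, 3, 5, 7, 13, 19, 23}.
v=3: a=3^1·(≡2), b=3^-5·(≡1) mod 3; (2|3)=-1, (1|3)=+1; (−1)^{1·-5·1}·(-1)^-5·(+1)^1 = +1.
v=2: v_2(a)=3, v_2(b)=0; units ≡ 1, 3 (mod 8); ε·ε+αω+βω = 0·1+3·1+0·0 ≡ 1  ⇒  (a,b)_2 = -1.
v=23: a=23^1·(≡4), b=23^0·(≡16) mod 23; (4|23)=+1, (16|23)=+1; (−1)^{1·0·11}·(+1)^0·(+1)^1 = +1.
v=19: a=19^1·(≡18), b=19^1·(≡9) mod 19; (18|19)=-1, (9|19)=+1; (−1)^{1·1·9}·(-1)^1·(+1)^1 = +1.
v=∞: -2622 < 0 and 5187 > 0  ⇒  (a,b)_∞ = +1.
v=7: a=7^0·(≡5), b=7^3·(≡3) mod 7; (5|7)=-1, (3|7)=-1; (−1)^{0·3·3}·(-1)^3·(-1)^0 = -1.
v=13: a=13^0·(≡3), b=13^1·(≡1) mod 13; (3|13)=+1, (1|13)=+1; (−1)^{0·1·6}·(+1)^1·(+1)^0 = +1.
v=5: a=5^0·(≡2), b=5^2·(≡2) mod 5; (2|5)=-1, (2|5)=-1; (−1)^{0·2·2}·(-1)^2·(-1)^0 = +1.
(-2622, 5187 / ℚ) ramifies at {2, 7}: a division algebra.

[2, 7]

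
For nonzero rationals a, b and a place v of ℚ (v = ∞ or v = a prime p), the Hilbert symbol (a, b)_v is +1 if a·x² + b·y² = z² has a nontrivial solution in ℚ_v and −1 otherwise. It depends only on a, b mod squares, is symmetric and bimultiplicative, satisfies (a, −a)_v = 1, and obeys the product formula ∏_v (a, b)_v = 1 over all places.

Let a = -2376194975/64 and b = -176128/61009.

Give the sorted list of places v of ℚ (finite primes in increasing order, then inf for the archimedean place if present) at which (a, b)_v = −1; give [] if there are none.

(a, b) ≡ (-16031, -43) mod (ℚ^×)²; places V = {2, 5, 7, 11, 13, 17, 19, 23, 41, 43, ∞}.
(a,b)_2: α=-6, β=12; u≡1, v≡5 (mod 8); ε(u)ε(v)=0·0, αω(v)=-6·1, βω(u)=12·0; sum ≡ 0  ⇒  +1.
(a,b)_19: α=0, u≡7; β=-2, v≡18 (mod 19); (7|19)=+1, (18|19)=-1; sign (−1)^0·+1^-2·-1^0 = +1.
(a,b)_41: α=1, u≡35; β=0, v≡8 (mod 41); (35|41)=-1, (8|41)=+1; sign (−1)^0·-1^0·+1^1 = +1.
(a,b)_23: α=1, u≡9; β=0, v≡4 (mod 23); (9|23)=+1, (4|23)=+1; sign (−1)^0·+1^0·+1^1 = +1.
(a,b)_7: α=2, u≡6; β=0, v≡5 (mod 7); (6|7)=-1, (5|7)=-1; sign (−1)^0·-1^0·-1^2 = +1.
(a,b)_5: α=2, u≡4; β=0, v≡3 (mod 5); (4|5)=+1, (3|5)=-1; sign (−1)^0·+1^0·-1^2 = +1.
(a,b)_∞: sgn(-16031)=−, sgn(-43)=−, so -1.
(a,b)_11: α=2, u≡8; β=0, v≡5 (mod 11); (8|11)=-1, (5|11)=+1; sign (−1)^0·-1^0·+1^2 = +1.
(a,b)_17: α=1, u≡4; β=0, v≡2 (mod 17); (4|17)=+1, (2|17)=+1; sign (−1)^0·+1^0·+1^1 = +1.
(a,b)_43: α=0, u≡22; β=1, v≡39 (mod 43); (22|43)=-1, (39|43)=-1; sign (−1)^0·-1^1·-1^0 = -1.
(a,b)_13: α=0, u≡11; β=-2, v≡10 (mod 13); (11|13)=-1, (10|13)=+1; sign (−1)^0·-1^-2·+1^0 = +1.
(-16031, -43 / ℚ) ramifies at {43, ∞}: a division algebra.

[43, inf]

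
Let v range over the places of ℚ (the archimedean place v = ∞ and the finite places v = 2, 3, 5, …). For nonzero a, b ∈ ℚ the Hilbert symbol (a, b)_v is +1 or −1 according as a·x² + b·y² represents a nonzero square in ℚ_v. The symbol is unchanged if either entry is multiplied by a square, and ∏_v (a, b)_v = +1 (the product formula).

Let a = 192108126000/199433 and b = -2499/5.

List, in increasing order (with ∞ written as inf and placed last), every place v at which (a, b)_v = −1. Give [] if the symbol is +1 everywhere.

Mod squares: a ≡ 12785955, b ≡ -255. Check v ∈ {∞, 2, 3, 5, 7, 13, 17, 19, 23, 29}.
v=3: a=3^1·(≡2), b=3^1·(≡2) mod 3; (2|3)=-1, (2|3)=-1; (−1)^{1·1·1}·(-1)^1·(-1)^1 = -1.
v=19: a=19^1·(≡12), b=19^0·(≡17) mod 19; (12|19)=-1, (17|19)=+1; (−1)^{1·0·9}·(-1)^0·(+1)^1 = +1.
v=23: a=23^-2·(≡1), b=23^0·(≡20) mod 23; (1|23)=+1, (20|23)=-1; (−1)^{-2·0·11}·(+1)^0·(-1)^-2 = +1.
v=17: a=17^3·(≡16), b=17^1·(≡8) mod 17; (16|17)=+1, (8|17)=+1; (−1)^{3·1·8}·(+1)^1·(+1)^3 = +1.
v=7: a=7^3·(≡3), b=7^2·(≡1) mod 7; (3|7)=-1, (1|7)=+1; (−1)^{3·2·3}·(-1)^2·(+1)^3 = +1.
v=29: a=29^-1·(≡14), b=29^0·(≡28) mod 29; (14|29)=-1, (28|29)=+1; (−1)^{-1·0·14}·(-1)^0·(+1)^-1 = +1.
v=∞: 12785955 > 0 and -255 < 0  ⇒  (a,b)_∞ = +1.
v=5: a=5^3·(≡1), b=5^-1·(≡1) mod 5; (1|5)=+1, (1|5)=+1; (−1)^{3·-1·2}·(+1)^-1·(+1)^3 = +1.
v=13: a=13^-1·(≡11), b=13^0·(≡2) mod 13; (11|13)=-1, (2|13)=-1; (−1)^{-1·0·6}·(-1)^0·(-1)^-1 = -1.
v=2: v_2(a)=4, v_2(b)=0; units ≡ 3, 1 (mod 8); ε·ε+αω+βω = 1·0+4·0+0·1 ≡ 0  ⇒  (a,b)_2 = +1.
Ram(12785955, -255) = {3, 13}; no ℚ_3-point on the conic.

[3, 13]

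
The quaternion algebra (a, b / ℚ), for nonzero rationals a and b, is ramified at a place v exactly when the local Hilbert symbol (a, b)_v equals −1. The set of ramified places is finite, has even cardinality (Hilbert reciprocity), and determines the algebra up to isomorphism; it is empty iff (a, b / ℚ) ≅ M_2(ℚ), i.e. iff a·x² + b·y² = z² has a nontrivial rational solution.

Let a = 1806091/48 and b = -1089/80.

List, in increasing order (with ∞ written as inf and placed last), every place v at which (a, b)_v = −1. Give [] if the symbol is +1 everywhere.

Mod squares: a ≡ 110577, b ≡ -5. Check v ∈ {∞, 2, 3, 5, 7, 11, 29, 31, 41}.
v=29: a=29^1·(≡10), b=29^0·(≡23) mod 29; (10|29)=-1, (23|29)=+1; (−1)^{1·0·14}·(-1)^0·(+1)^1 = +1.
v=5: a=5^0·(≡2), b=5^-1·(≡1) mod 5; (2|5)=-1, (1|5)=+1; (−1)^{0·-1·2}·(-1)^-1·(+1)^0 = -1.
v=31: a=31^1·(≡8), b=31^0·(≡17) mod 31; (8|31)=+1, (17|31)=-1; (−1)^{1·0·15}·(+1)^0·(-1)^1 = -1.
v=∞: 110577 > 0 and -5 < 0  ⇒  (a,b)_∞ = +1.
v=41: a=41^1·(≡20), b=41^0·(≡32) mod 41; (20|41)=+1, (32|41)=+1; (−1)^{1·0·20}·(+1)^0·(+1)^1 = +1.
v=2: v_2(a)=-4, v_2(b)=-4; units ≡ 1, 3 (mod 8); ε·ε+αω+βω = 0·1+-4·1+-4·0 ≡ 0  ⇒  (a,b)_2 = +1.
v=3: a=3^-1·(≡1), b=3^2·(≡1) mod 3; (1|3)=+1, (1|3)=+1; (−1)^{-1·2·1}·(+1)^2·(+1)^-1 = +1.
v=7: a=7^2·(≡3), b=7^0·(≡1) mod 7; (3|7)=-1, (1|7)=+1; (−1)^{2·0·3}·(-1)^0·(+1)^2 = +1.
v=11: a=11^0·(≡3), b=11^2·(≡8) mod 11; (3|11)=+1, (8|11)=-1; (−1)^{0·2·5}·(+1)^2·(-1)^0 = +1.
(110577, -5 / ℚ) ramifies at {5, 31}: a division algebra.

[5, 31]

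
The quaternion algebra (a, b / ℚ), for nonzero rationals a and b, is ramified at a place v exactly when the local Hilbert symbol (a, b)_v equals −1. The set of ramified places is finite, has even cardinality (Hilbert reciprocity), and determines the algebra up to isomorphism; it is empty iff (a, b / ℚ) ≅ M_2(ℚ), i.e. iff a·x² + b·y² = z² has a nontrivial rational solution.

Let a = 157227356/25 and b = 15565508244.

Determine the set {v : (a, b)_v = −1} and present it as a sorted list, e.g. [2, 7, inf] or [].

[11, 13, 17, 19]

(a, b) ≡ (39306839, 3573349) mod (ℚ^×)²; places V = {2, 3, 5, 11, 13, 17, 19, 23, 37, ∞}.
(a,b)_2: α=2, β=2; u≡7, v≡5 (mod 8); ε(u)ε(v)=1·0, αω(v)=2·1, βω(u)=2·0; sum ≡ 0  ⇒  +1.
(a,b)_17: α=1, u≡7; β=1, v≡2 (mod 17); (7|17)=-1, (2|17)=+1; sign (−1)^0·-1^1·+1^1 = -1.
(a,b)_23: α=1, u≡2; β=1, v≡5 (mod 23); (2|23)=+1, (5|23)=-1; sign (−1)^1·+1^1·-1^1 = +1.
(a,b)_5: α=-2, u≡1; β=0, v≡4 (mod 5); (1|5)=+1, (4|5)=+1; sign (−1)^0·+1^0·+1^-2 = +1.
(a,b)_3: α=0, u≡2; β=2, v≡1 (mod 3); (2|3)=-1, (1|3)=+1; sign (−1)^0·-1^2·+1^0 = +1.
(a,b)_19: α=1, u≡9; β=1, v≡7 (mod 19); (9|19)=+1, (7|19)=+1; sign (−1)^1·+1^1·+1^1 = -1.
(a,b)_37: α=1, u≡36; β=1, v≡4 (mod 37); (36|37)=+1, (4|37)=+1; sign (−1)^0·+1^1·+1^1 = +1.
(a,b)_∞: sgn(39306839)=+, sgn(3573349)=+, so +1.
(a,b)_11: α=1, u≡6; β=2, v≡8 (mod 11); (6|11)=-1, (8|11)=-1; sign (−1)^0·-1^2·-1^1 = -1.
(a,b)_13: α=1, u≡8; β=1, v≡1 (mod 13); (8|13)=-1, (1|13)=+1; sign (−1)^0·-1^1·+1^1 = -1.
|Ram(39306839, 3573349)| = 4, even; anisotropic at {11, 13, 17, 19}.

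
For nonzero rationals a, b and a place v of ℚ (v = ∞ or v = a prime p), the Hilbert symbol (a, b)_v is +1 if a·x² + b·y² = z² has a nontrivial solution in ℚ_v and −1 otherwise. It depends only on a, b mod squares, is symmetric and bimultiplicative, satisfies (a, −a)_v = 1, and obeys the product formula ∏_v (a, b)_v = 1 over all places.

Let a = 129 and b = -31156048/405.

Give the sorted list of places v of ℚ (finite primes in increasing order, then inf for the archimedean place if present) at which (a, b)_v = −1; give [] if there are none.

(a, b) ≡ (129, -665) mod (ℚ^×)²; places V = {2, 3, 5, 7, 11, 19, 43, ∞}.
(a,b)_11: α=0, u≡8; β=4, v≡8 (mod 11); (8|11)=-1, (8|11)=-1; sign (−1)^0·-1^4·-1^0 = +1.
(a,b)_∞: sgn(129)=+, sgn(-665)=−, so +1.
(a,b)_19: α=0, u≡15; β=1, v≡10 (mod 19); (15|19)=-1, (10|19)=-1; sign (−1)^0·-1^1·-1^0 = -1.
(a,b)_43: α=1, u≡3; β=0, v≡40 (mod 43); (3|43)=-1, (40|43)=+1; sign (−1)^0·-1^0·+1^1 = +1.
(a,b)_7: α=0, u≡3; β=1, v≡5 (mod 7); (3|7)=-1, (5|7)=-1; sign (−1)^0·-1^1·-1^0 = -1.
(a,b)_2: α=0, β=4; u≡1, v≡7 (mod 8); ε(u)ε(v)=0·1, αω(v)=0·0, βω(u)=4·0; sum ≡ 0  ⇒  +1.
(a,b)_5: α=0, u≡4; β=-1, v≡2 (mod 5); (4|5)=+1, (2|5)=-1; sign (−1)^0·+1^-1·-1^0 = +1.
(a,b)_3: α=1, u≡1; β=-4, v≡1 (mod 3); (1|3)=+1, (1|3)=+1; sign (−1)^0·+1^-4·+1^1 = +1.
(129, -665 / ℚ) ramifies at {7, 19}: a division algebra.

[7, 19]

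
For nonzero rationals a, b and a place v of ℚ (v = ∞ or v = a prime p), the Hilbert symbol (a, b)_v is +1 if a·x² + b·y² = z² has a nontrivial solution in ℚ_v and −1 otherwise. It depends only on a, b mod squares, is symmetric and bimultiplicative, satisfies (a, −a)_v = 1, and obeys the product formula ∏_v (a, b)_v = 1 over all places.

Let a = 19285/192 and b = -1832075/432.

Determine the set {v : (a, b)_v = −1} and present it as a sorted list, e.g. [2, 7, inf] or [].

(a, b) ≡ (57855, -609) mod (ℚ^×)²; places V = {2, 3, 5, 7, 19, 29, ∞}.
(a,b)_7: α=1, u≡6; β=1, v≡1 (mod 7); (6|7)=-1, (1|7)=+1; sign (−1)^1·-1^1·+1^1 = +1.
(a,b)_∞: sgn(57855)=+, sgn(-609)=−, so +1.
(a,b)_3: α=-1, u≡1; β=-3, v≡1 (mod 3); (1|3)=+1, (1|3)=+1; sign (−1)^1·+1^-3·+1^-1 = -1.
(a,b)_19: α=1, u≡4; β=2, v≡8 (mod 19); (4|19)=+1, (8|19)=-1; sign (−1)^0·+1^2·-1^1 = -1.
(a,b)_29: α=1, u≡16; β=1, v≡14 (mod 29); (16|29)=+1, (14|29)=-1; sign (−1)^0·+1^1·-1^1 = -1.
(a,b)_2: α=-6, β=-4; u≡7, v≡7 (mod 8); ε(u)ε(v)=1·1, αω(v)=-6·0, βω(u)=-4·0; sum ≡ 1  ⇒  -1.
(a,b)_5: α=1, u≡1; β=2, v≡1 (mod 5); (1|5)=+1, (1|5)=+1; sign (−1)^0·+1^2·+1^1 = +1.
Ram(57855, -609) = {2, 3, 19, 29}; no ℚ_2-point on the conic.

[2, 3, 19, 29]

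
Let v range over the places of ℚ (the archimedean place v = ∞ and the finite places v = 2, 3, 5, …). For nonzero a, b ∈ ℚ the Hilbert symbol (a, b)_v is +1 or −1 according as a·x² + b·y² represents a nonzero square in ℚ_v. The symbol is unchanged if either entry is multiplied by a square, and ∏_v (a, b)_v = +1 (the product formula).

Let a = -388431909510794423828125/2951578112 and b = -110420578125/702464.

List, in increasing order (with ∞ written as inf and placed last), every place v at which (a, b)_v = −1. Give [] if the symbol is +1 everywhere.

(a, b) ≡ (-92378, -38038) mod (ℚ^×)²; places V = {2, 3, 5, 7, 11, 13, 17, 19, ∞}.
(a,b)_11: α=1, u≡6; β=1, v≡10 (mod 11); (6|11)=-1, (10|11)=-1; sign (−1)^1·-1^1·-1^1 = -1.
(a,b)_3: α=0, u≡1; β=2, v≡2 (mod 3); (1|3)=+1, (2|3)=-1; sign (−1)^0·+1^2·-1^0 = +1.
(a,b)_13: α=5, u≡11; β=1, v≡3 (mod 13); (11|13)=-1, (3|13)=+1; sign (−1)^0·-1^1·+1^5 = -1.
(a,b)_7: α=-8, u≡2; β=-3, v≡6 (mod 7); (2|7)=+1, (6|7)=-1; sign (−1)^0·+1^-3·-1^-8 = +1.
(a,b)_17: α=5, u≡14; β=2, v≡15 (mod 17); (14|17)=-1, (15|17)=+1; sign (−1)^0·-1^2·+1^5 = +1.
(a,b)_19: α=3, u≡2; β=1, v≡3 (mod 19); (2|19)=-1, (3|19)=-1; sign (−1)^1·-1^1·-1^3 = -1.
(a,b)_∞: sgn(-92378)=−, sgn(-38038)=−, so -1.
(a,b)_2: α=-9, β=-11; u≡3, v≡5 (mod 8); ε(u)ε(v)=1·0, αω(v)=-9·1, βω(u)=-11·1; sum ≡ 0  ⇒  +1.
(a,b)_5: α=10, u≡3; β=6, v≡2 (mod 5); (3|5)=-1, (2|5)=-1; sign (−1)^0·-1^6·-1^10 = +1.
(-92378, -38038 / ℚ) ramifies at {11, 13, 19, ∞}: a division algebra.

[11, 13, 19, inf]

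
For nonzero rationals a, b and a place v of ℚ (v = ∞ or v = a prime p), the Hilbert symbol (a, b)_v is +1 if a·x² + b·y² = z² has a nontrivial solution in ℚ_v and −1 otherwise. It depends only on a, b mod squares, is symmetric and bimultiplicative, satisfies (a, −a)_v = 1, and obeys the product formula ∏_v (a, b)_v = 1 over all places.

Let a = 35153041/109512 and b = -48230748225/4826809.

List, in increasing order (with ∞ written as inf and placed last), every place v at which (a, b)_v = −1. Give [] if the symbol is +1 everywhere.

(a, b) ≡ (2, -1) mod (ℚ^×)²; places V = {2, 3, 5, 7, 11, 13, ∞}.
(a,b)_∞: sgn(2)=+, sgn(-1)=−, so +1.
(a,b)_3: α=-4, u≡2; β=2, v≡2 (mod 3); (2|3)=-1, (2|3)=-1; sign (−1)^0·-1^2·-1^-4 = +1.
(a,b)_11: α=4, u≡2; β=8, v≡8 (mod 11); (2|11)=-1, (8|11)=-1; sign (−1)^0·-1^8·-1^4 = +1.
(a,b)_5: α=0, u≡3; β=2, v≡4 (mod 5); (3|5)=-1, (4|5)=+1; sign (−1)^0·-1^2·+1^0 = +1.
(a,b)_13: α=-2, u≡6; β=-6, v≡3 (mod 13); (6|13)=-1, (3|13)=+1; sign (−1)^0·-1^-6·+1^-2 = +1.
(a,b)_7: α=4, u≡1; β=0, v≡5 (mod 7); (1|7)=+1, (5|7)=-1; sign (−1)^0·+1^0·-1^4 = +1.
(a,b)_2: α=-3, β=0; u≡1, v≡7 (mod 8); ε(u)ε(v)=0·1, αω(v)=-3·0, βω(u)=0·0; sum ≡ 0  ⇒  +1.
Every local symbol is +1, so the conic 2·x² + -1·y² = z² has ℚ_v-points for all v and hence a ℚ-point; (a, b / ℚ) ≅ M_2(ℚ).

[]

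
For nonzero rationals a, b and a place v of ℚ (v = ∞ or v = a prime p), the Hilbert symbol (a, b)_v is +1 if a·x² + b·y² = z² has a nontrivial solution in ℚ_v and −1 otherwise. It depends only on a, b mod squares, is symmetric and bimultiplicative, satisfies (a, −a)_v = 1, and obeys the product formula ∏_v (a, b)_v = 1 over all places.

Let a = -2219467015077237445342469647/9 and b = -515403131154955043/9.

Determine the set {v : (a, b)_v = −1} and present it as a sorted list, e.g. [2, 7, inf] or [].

[11, 13, 43, inf]

Mod squares: a ≡ -2442583, b ≡ -1763. Check v ∈ {∞, 2, 3, 7, 11, 13, 19, 29, 31, 41, 43}.
v=19: a=19^3·(≡4), b=19^2·(≡6) mod 19; (4|19)=+1, (6|19)=+1; (−1)^{3·2·9}·(+1)^2·(+1)^3 = +1.
v=7: a=7^2·(≡4), b=7^2·(≡1) mod 7; (4|7)=+1, (1|7)=+1; (−1)^{2·2·3}·(+1)^2·(+1)^2 = +1.
v=∞: -2442583 < 0 and -1763 < 0  ⇒  (a,b)_∞ = -1.
v=11: a=11^3·(≡1), b=11^2·(≡10) mod 11; (1|11)=+1, (10|11)=-1; (−1)^{3·2·5}·(+1)^2·(-1)^3 = -1.
v=43: a=43^2·(≡34), b=43^1·(≡18) mod 43; (34|43)=-1, (18|43)=-1; (−1)^{2·1·21}·(-1)^1·(-1)^2 = -1.
v=3: a=3^-2·(≡2), b=3^-2·(≡1) mod 3; (2|3)=-1, (1|3)=+1; (−1)^{-2·-2·1}·(-1)^-2·(+1)^-2 = +1.
v=13: a=13^3·(≡6), b=13^2·(≡2) mod 13; (6|13)=-1, (2|13)=-1; (−1)^{3·2·6}·(-1)^2·(-1)^3 = -1.
v=29: a=29^3·(≡8), b=29^2·(≡28) mod 29; (8|29)=-1, (28|29)=+1; (−1)^{3·2·14}·(-1)^2·(+1)^3 = +1.
v=2: v_2(a)=0, v_2(b)=0; units ≡ 1, 5 (mod 8); ε·ε+αω+βω = 0·0+0·1+0·0 ≡ 0  ⇒  (a,b)_2 = +1.
v=41: a=41^2·(≡20), b=41^1·(≡32) mod 41; (20|41)=+1, (32|41)=+1; (−1)^{2·1·20}·(+1)^1·(+1)^2 = +1.
v=31: a=31^3·(≡16), b=31^2·(≡28) mod 31; (16|31)=+1, (28|31)=+1; (−1)^{3·2·15}·(+1)^2·(+1)^3 = +1.
|Ram(-2442583, -1763)| = 4, even; anisotropic at {11, 13, 43, ∞}.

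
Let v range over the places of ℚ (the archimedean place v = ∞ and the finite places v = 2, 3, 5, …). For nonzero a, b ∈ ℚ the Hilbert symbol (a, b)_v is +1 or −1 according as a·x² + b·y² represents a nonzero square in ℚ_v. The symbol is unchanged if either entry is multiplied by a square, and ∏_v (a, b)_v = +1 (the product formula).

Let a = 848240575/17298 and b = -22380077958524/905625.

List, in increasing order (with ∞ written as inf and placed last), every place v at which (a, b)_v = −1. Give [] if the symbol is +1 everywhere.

[7, 43]

Mod squares: a ≡ 401534, b ≡ -2105719. Check v ∈ {∞, 2, 3, 5, 7, 11, 13, 23, 29, 31, 37, 41, 43}.
v=13: a=13^2·(≡12), b=13^2·(≡5) mod 13; (12|13)=+1, (5|13)=-1; (−1)^{2·2·6}·(+1)^2·(-1)^2 = +1.
v=5: a=5^2·(≡1), b=5^-4·(≡4) mod 5; (1|5)=+1, (4|5)=+1; (−1)^{2·-4·2}·(+1)^-4·(+1)^2 = +1.
v=31: a=31^-2·(≡21), b=31^0·(≡14) mod 31; (21|31)=-1, (14|31)=+1; (−1)^{-2·0·15}·(-1)^0·(+1)^-2 = +1.
v=∞: 401534 > 0 and -2105719 < 0  ⇒  (a,b)_∞ = +1.
v=2: v_2(a)=-1, v_2(b)=2; units ≡ 7, 1 (mod 8); ε·ε+αω+βω = 1·0+-1·0+2·0 ≡ 0  ⇒  (a,b)_2 = +1.
v=29: a=29^1·(≡1), b=29^1·(≡28) mod 29; (1|29)=+1, (28|29)=+1; (−1)^{1·1·14}·(+1)^1·(+1)^1 = +1.
v=23: a=23^1·(≡4), b=23^-1·(≡21) mod 23; (4|23)=+1, (21|23)=-1; (−1)^{1·-1·11}·(+1)^-1·(-1)^1 = +1.
v=41: a=41^0·(≡5), b=41^1·(≡12) mod 41; (5|41)=+1, (12|41)=-1; (−1)^{0·1·20}·(+1)^1·(-1)^0 = +1.
v=37: a=37^0·(≡33), b=37^2·(≡11) mod 37; (33|37)=+1, (11|37)=+1; (−1)^{0·2·18}·(+1)^2·(+1)^0 = +1.
v=7: a=7^1·(≡1), b=7^-1·(≡1) mod 7; (1|7)=+1, (1|7)=+1; (−1)^{1·-1·3}·(+1)^-1·(+1)^1 = -1.
v=11: a=11^0·(≡1), b=11^1·(≡5) mod 11; (1|11)=+1, (5|11)=+1; (−1)^{0·1·5}·(+1)^1·(+1)^0 = +1.
v=43: a=43^1·(≡5), b=43^2·(≡7) mod 43; (5|43)=-1, (7|43)=-1; (−1)^{1·2·21}·(-1)^2·(-1)^1 = -1.
v=3: a=3^-2·(≡2), b=3^-2·(≡2) mod 3; (2|3)=-1, (2|3)=-1; (−1)^{-2·-2·1}·(-1)^-2·(-1)^-2 = +1.
(401534, -2105719 / ℚ) ramifies at {7, 43}: a division algebra.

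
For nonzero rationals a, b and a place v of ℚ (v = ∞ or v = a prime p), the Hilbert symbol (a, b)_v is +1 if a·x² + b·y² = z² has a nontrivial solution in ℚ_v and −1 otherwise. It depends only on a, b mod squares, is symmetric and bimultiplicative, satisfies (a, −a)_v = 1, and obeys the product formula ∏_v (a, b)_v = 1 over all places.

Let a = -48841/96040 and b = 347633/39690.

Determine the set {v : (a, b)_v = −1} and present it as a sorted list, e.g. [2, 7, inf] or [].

[5, 17]

(a, b) ≡ (-10, 170) mod (ℚ^×)²; places V = {2, 3, 5, 7, 11, 13, 17, ∞}.
(a,b)_3: α=0, u≡2; β=-4, v≡2 (mod 3); (2|3)=-1, (2|3)=-1; sign (−1)^0·-1^-4·-1^0 = +1.
(a,b)_11: α=0, u≡1; β=2, v≡1 (mod 11); (1|11)=+1, (1|11)=+1; sign (−1)^0·+1^2·+1^0 = +1.
(a,b)_5: α=-1, u≡3; β=-1, v≡1 (mod 5); (3|5)=-1, (1|5)=+1; sign (−1)^0·-1^-1·+1^-1 = -1.
(a,b)_7: α=-4, u≡1; β=-2, v≡4 (mod 7); (1|7)=+1, (4|7)=+1; sign (−1)^0·+1^-2·+1^-4 = +1.
(a,b)_17: α=2, u≡5; β=1, v≡14 (mod 17); (5|17)=-1, (14|17)=-1; sign (−1)^0·-1^1·-1^2 = -1.
(a,b)_13: α=2, u≡4; β=2, v≡3 (mod 13); (4|13)=+1, (3|13)=+1; sign (−1)^0·+1^2·+1^2 = +1.
(a,b)_2: α=-3, β=-1; u≡3, v≡5 (mod 8); ε(u)ε(v)=1·0, αω(v)=-3·1, βω(u)=-1·1; sum ≡ 0  ⇒  +1.
(a,b)_∞: sgn(-10)=−, sgn(170)=+, so +1.
Ram(-10, 170) = {5, 17}; no ℚ_5-point on the conic.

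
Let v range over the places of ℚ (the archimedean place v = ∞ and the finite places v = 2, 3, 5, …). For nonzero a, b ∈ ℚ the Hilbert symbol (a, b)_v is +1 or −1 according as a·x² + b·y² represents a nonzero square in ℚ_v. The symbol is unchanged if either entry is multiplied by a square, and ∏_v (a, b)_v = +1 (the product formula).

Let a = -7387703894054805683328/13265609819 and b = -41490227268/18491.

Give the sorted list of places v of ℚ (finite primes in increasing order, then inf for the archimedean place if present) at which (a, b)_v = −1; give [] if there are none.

(a, b) ≡ (-22, -3194147) mod (ℚ^×)²; places V = {2, 3, 7, 11, 17, 19, 29, 31, 41, ∞}.
(a,b)_2: α=7, β=2; u≡5, v≡5 (mod 8); ε(u)ε(v)=0·0, αω(v)=7·1, βω(u)=2·1; sum ≡ 1  ⇒  -1.
(a,b)_29: α=2, u≡23; β=1, v≡6 (mod 29); (23|29)=+1, (6|29)=+1; sign (−1)^0·+1^1·+1^2 = +1.
(a,b)_31: α=2, u≡2; β=1, v≡19 (mod 31); (2|31)=+1, (19|31)=+1; sign (−1)^0·+1^1·+1^2 = +1.
(a,b)_7: α=-2, u≡3; β=2, v≡4 (mod 7); (3|7)=-1, (4|7)=+1; sign (−1)^0·-1^2·+1^-2 = +1.
(a,b)_17: α=4, u≡11; β=1, v≡11 (mod 17); (11|17)=-1, (11|17)=-1; sign (−1)^0·-1^1·-1^4 = -1.
(a,b)_∞: sgn(-22)=−, sgn(-3194147)=−, so -1.
(a,b)_19: α=4, u≡1; β=1, v≡12 (mod 19); (1|19)=+1, (12|19)=-1; sign (−1)^0·+1^1·-1^4 = +1.
(a,b)_11: α=-5, u≡1; β=-1, v≡3 (mod 11); (1|11)=+1, (3|11)=+1; sign (−1)^1·+1^-1·+1^-5 = -1.
(a,b)_3: α=8, u≡2; β=6, v≡1 (mod 3); (2|3)=-1, (1|3)=+1; sign (−1)^0·-1^6·+1^8 = +1.
(a,b)_41: α=-2, u≡12; β=-2, v≡20 (mod 41); (12|41)=-1, (20|41)=+1; sign (−1)^0·-1^-2·+1^-2 = +1.
Ram(-22, -3194147) = {2, 11, 17, ∞}; no ℚ_2-point on the conic.

[2, 11, 17, inf]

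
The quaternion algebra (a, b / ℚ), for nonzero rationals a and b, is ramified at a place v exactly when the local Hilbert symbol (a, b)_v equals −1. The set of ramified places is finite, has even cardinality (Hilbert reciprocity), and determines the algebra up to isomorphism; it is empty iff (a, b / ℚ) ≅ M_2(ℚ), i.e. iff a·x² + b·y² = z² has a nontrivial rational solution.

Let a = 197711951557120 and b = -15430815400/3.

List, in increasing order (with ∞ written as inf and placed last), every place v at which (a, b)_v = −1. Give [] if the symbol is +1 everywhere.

Mod squares: a ≡ 130, b ≡ -462. Check v ∈ {∞, 2, 3, 5, 7, 11, 13}.
v=5: a=5^1·(≡4), b=5^2·(≡3) mod 5; (4|5)=+1, (3|5)=-1; (−1)^{1·2·2}·(+1)^2·(-1)^1 = -1.
v=3: a=3^0·(≡1), b=3^-1·(≡2) mod 3; (1|3)=+1, (2|3)=-1; (−1)^{0·-1·1}·(+1)^-1·(-1)^0 = +1.
v=13: a=13^3·(≡12), b=13^2·(≡6) mod 13; (12|13)=+1, (6|13)=-1; (−1)^{3·2·6}·(+1)^2·(-1)^3 = -1.
v=11: a=11^4·(≡5), b=11^3·(≡2) mod 11; (5|11)=+1, (2|11)=-1; (−1)^{4·3·5}·(+1)^3·(-1)^4 = +1.
v=2: v_2(a)=9, v_2(b)=3; units ≡ 1, 1 (mod 8); ε·ε+αω+βω = 0·0+9·0+3·0 ≡ 0  ⇒  (a,b)_2 = +1.
v=∞: 130 > 0 and -462 < 0  ⇒  (a,b)_∞ = +1.
v=7: a=7^4·(≡1), b=7^3·(≡1) mod 7; (1|7)=+1, (1|7)=+1; (−1)^{4·3·3}·(+1)^3·(+1)^4 = +1.
(130, -462 / ℚ) ramifies at {5, 13}: a division algebra.

[5, 13]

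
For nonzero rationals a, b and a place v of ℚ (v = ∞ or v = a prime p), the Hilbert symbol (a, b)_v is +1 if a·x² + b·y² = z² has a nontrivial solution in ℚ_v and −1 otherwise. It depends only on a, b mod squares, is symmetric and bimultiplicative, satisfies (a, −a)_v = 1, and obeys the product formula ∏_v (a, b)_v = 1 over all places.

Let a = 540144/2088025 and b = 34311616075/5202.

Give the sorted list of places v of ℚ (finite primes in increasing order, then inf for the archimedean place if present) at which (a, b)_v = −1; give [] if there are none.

[2, 29, 31, 37]

Mod squares: a ≡ 31, b ≡ 23606. Check v ∈ {∞, 2, 3, 5, 11, 17, 29, 31, 37}.
v=37: a=37^0·(≡23), b=37^1·(≡1) mod 37; (23|37)=-1, (1|37)=+1; (−1)^{0·1·18}·(-1)^1·(+1)^0 = -1.
v=5: a=5^-2·(≡4), b=5^2·(≡4) mod 5; (4|5)=+1, (4|5)=+1; (−1)^{-2·2·2}·(+1)^2·(+1)^-2 = +1.
v=31: a=31^1·(≡28), b=31^2·(≡24) mod 31; (28|31)=+1, (24|31)=-1; (−1)^{1·2·15}·(+1)^2·(-1)^1 = -1.
v=11: a=11^2·(≡4), b=11^3·(≡5) mod 11; (4|11)=+1, (5|11)=+1; (−1)^{2·3·5}·(+1)^3·(+1)^2 = +1.
v=2: v_2(a)=4, v_2(b)=-1; units ≡ 7, 3 (mod 8); ε·ε+αω+βω = 1·1+4·1+-1·0 ≡ 1  ⇒  (a,b)_2 = -1.
v=3: a=3^2·(≡1), b=3^-2·(≡2) mod 3; (1|3)=+1, (2|3)=-1; (−1)^{2·-2·1}·(+1)^-2·(-1)^2 = +1.
v=29: a=29^0·(≡17), b=29^1·(≡27) mod 29; (17|29)=-1, (27|29)=-1; (−1)^{0·1·14}·(-1)^1·(-1)^0 = -1.
v=17: a=17^-4·(≡11), b=17^-2·(≡6) mod 17; (11|17)=-1, (6|17)=-1; (−1)^{-4·-2·8}·(-1)^-2·(-1)^-4 = +1.
v=∞: 31 > 0 and 23606 > 0  ⇒  (a,b)_∞ = +1.
(31, 23606 / ℚ) ramifies at {2, 29, 31, 37}: a division algebra.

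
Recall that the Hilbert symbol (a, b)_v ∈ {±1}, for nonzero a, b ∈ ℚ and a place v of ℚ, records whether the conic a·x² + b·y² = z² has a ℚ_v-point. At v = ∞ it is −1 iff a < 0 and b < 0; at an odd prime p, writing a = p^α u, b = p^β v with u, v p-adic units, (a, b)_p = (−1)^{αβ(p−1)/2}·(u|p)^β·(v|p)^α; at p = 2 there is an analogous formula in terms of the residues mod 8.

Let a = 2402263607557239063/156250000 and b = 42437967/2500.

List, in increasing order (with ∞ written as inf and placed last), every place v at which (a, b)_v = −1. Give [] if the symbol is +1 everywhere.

[2, 3, 17, 23]

(a, b) ≡ (23, 663) mod (ℚ^×)²; places V = {2, 3, 5, 11, 13, 17, 23, ∞}.
(a,b)_23: α=5, u≡13; β=2, v≡10 (mod 23); (13|23)=+1, (10|23)=-1; sign (−1)^0·+1^2·-1^5 = -1.
(a,b)_13: α=0, u≡4; β=1, v≡4 (mod 13); (4|13)=+1, (4|13)=+1; sign (−1)^0·+1^1·+1^0 = +1.
(a,b)_2: α=-4, β=-2; u≡7, v≡7 (mod 8); ε(u)ε(v)=1·1, αω(v)=-4·0, βω(u)=-2·0; sum ≡ 1  ⇒  -1.
(a,b)_17: α=2, u≡3; β=1, v≡3 (mod 17); (3|17)=-1, (3|17)=-1; sign (−1)^0·-1^1·-1^2 = -1.
(a,b)_3: α=6, u≡2; β=1, v≡2 (mod 3); (2|3)=-1, (2|3)=-1; sign (−1)^0·-1^1·-1^6 = -1.
(a,b)_∞: sgn(23)=+, sgn(663)=+, so +1.
(a,b)_5: α=-10, u≡3; β=-4, v≡3 (mod 5); (3|5)=-1, (3|5)=-1; sign (−1)^0·-1^-4·-1^-10 = +1.
(a,b)_11: α=6, u≡4; β=2, v≡1 (mod 11); (4|11)=+1, (1|11)=+1; sign (−1)^0·+1^2·+1^6 = +1.
Ram(23, 663) = {2, 3, 17, 23}; no ℚ_2-point on the conic.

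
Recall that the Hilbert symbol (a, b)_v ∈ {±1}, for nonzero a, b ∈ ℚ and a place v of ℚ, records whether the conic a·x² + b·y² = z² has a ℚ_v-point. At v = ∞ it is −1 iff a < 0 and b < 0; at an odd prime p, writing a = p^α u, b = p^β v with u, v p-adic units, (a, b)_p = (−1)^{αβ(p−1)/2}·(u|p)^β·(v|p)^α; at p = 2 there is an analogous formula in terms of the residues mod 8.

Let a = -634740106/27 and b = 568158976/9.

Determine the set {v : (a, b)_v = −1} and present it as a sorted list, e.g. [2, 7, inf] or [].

[2, 13, 19, 41]

Mod squares: a ≡ -15737358, b ≡ 2219371. Check v ∈ {∞, 2, 3, 7, 11, 13, 19, 37, 41}.
v=11: a=11^2·(≡3), b=11^1·(≡7) mod 11; (3|11)=+1, (7|11)=-1; (−1)^{2·1·5}·(+1)^1·(-1)^2 = +1.
v=37: a=37^1·(≡31), b=37^1·(≡35) mod 37; (31|37)=-1, (35|37)=-1; (−1)^{1·1·18}·(-1)^1·(-1)^1 = +1.
v=2: v_2(a)=1, v_2(b)=8; units ≡ 1, 3 (mod 8); ε·ε+αω+βω = 0·1+1·1+8·0 ≡ 1  ⇒  (a,b)_2 = -1.
v=13: a=13^1·(≡5), b=13^0·(≡11) mod 13; (5|13)=-1, (11|13)=-1; (−1)^{1·0·6}·(-1)^0·(-1)^1 = -1.
v=19: a=19^1·(≡17), b=19^1·(≡16) mod 19; (17|19)=+1, (16|19)=+1; (−1)^{1·1·9}·(+1)^1·(+1)^1 = -1.
v=3: a=3^-3·(≡2), b=3^-2·(≡1) mod 3; (2|3)=-1, (1|3)=+1; (−1)^{-3·-2·1}·(-1)^-2·(+1)^-3 = +1.
v=∞: -15737358 < 0 and 2219371 > 0  ⇒  (a,b)_∞ = +1.
v=7: a=7^1·(≡5), b=7^1·(≡4) mod 7; (5|7)=-1, (4|7)=+1; (−1)^{1·1·3}·(-1)^1·(+1)^1 = +1.
v=41: a=41^1·(≡8), b=41^1·(≡35) mod 41; (8|41)=+1, (35|41)=-1; (−1)^{1·1·20}·(+1)^1·(-1)^1 = -1.
(-15737358, 2219371 / ℚ) ramifies at {2, 13, 19, 41}: a division algebra.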